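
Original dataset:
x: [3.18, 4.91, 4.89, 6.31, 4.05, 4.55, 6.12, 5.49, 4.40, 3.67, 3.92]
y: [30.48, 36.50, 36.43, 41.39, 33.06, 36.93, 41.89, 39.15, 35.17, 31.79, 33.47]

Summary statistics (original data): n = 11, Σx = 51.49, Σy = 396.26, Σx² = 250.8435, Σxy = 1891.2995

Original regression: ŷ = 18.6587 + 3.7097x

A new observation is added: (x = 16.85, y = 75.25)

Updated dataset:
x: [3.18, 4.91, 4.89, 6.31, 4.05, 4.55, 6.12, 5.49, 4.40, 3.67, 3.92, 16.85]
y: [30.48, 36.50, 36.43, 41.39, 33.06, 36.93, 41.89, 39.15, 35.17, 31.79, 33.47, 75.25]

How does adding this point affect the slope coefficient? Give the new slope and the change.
New slope β₁ = 3.2563 versus 3.7097 before: a change of -0.4534 (-12.2%).

x = 16.85 lies well outside the original x-range [3.18, 6.31] (x̄ ≈ 4.68), so this observation has high leverage and can move the slope substantially.

Step 1: Update the sums with the new point (n goes from 11 to 12)
Σx  = 51.49 + 16.85 = 68.34
Σy  = 396.26 + 75.25 = 471.51
Σx² = 250.8435 + 16.85² = 250.8435 + 283.9225 = 534.7660
Σxy = 1891.2995 + 16.85×75.25 = 1891.2995 + 1267.9625 = 3159.2620

Step 2: Recompute the slope with b₁ = (nΣxy − ΣxΣy) / (nΣx² − (Σx)²)
Numerator   = 12×3159.2620 − 68.34×471.51 = 37911.1440 − 32222.9934 = 5688.1506
Denominator = 12×534.7660 − 68.34² = 6417.1920 − 4670.3556 = 1746.8364
b₁(new) = 5688.1506 / 1746.8364 = 3.2563

(Same formula on the original sums: (11×1891.2995 − 51.49×396.26) / (11×250.8435 − 51.49²) = 400.8671 / 108.0584 = 3.7097, matching the given fit.)

Step 3: Change in slope
Δβ₁ = 3.2563 − 3.7097 = -0.4534
Relative change = -0.4534 / 3.7097 × 100% = -12.2%
→ the slope decreases when the point is added.

A high-leverage point only changes the slope if it is off the original line; here y = 75.25 is below the original trend, so the slope decreases.
In practice: refit with and without it and report both if conclusions differ; examine leverage (hᵢ) and Cook's distance rather than deleting it automatically.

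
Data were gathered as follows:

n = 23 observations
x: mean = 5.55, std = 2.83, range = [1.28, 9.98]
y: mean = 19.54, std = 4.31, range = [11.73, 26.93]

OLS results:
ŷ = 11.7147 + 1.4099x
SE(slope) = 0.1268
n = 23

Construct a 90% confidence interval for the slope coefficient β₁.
The 90% CI for β₁ is (1.1917, 1.6281)

Confidence interval for the slope:

The 90% CI for β₁ is: β̂₁ ± t*(α/2, n-2) × SE(β̂₁)

Step 1: Find critical t-value
- Confidence level = 0.9
- Degrees of freedom = n - 2 = 23 - 2 = 21
- t*(α/2, 21) = 1.7207

Step 2: Calculate margin of error
Margin = 1.7207 × 0.1268 = 0.2182

Step 3: Construct interval
CI = 1.4099 ± 0.2182
CI = (1.1917, 1.6281)

Interpretation: We are 90% confident that the true slope β₁ lies between 1.1917 and 1.6281.
Both endpoints are positive, so the data support a genuinely positive slope at this confidence level.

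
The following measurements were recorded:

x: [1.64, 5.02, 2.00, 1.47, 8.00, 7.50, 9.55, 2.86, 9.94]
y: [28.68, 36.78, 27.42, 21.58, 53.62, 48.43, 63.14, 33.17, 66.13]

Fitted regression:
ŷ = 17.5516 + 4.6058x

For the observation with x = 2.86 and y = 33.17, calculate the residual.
Residual = 2.4458

The residual is the difference between the actual value and the predicted value:

Residual = y - ŷ

Step 1: Calculate predicted value
ŷ = 17.5516 + 4.6058 × 2.86
ŷ = 30.7242

Step 2: Calculate residual
Residual = 33.17 - 30.7242
Residual = 2.4458

The residual is positive, so the observed y = 33.17 sits above the regression line (the line underestimates it by 2.4458).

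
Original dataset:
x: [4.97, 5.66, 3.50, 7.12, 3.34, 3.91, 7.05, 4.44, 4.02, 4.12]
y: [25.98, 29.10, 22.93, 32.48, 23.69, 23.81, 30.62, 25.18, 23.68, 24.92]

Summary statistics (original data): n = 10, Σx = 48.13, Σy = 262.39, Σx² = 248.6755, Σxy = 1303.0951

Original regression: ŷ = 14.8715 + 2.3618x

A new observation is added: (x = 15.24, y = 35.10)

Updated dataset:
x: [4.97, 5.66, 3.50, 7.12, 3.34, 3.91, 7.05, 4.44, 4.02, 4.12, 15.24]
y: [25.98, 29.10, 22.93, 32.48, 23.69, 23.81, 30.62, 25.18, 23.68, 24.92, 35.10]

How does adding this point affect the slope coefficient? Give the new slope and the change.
The slope changes from 2.3618 to 1.0720 (change of -1.2898, or -54.6%).

The new point has HIGH LEVERAGE: x = 15.24 is far from the original mean x̄ = 48.13/10 ≈ 4.81 (original range [3.34, 7.12]).

Step 1: Update the sums with the new point (n goes from 10 to 11)
Σx  = 48.13 + 15.24 = 63.37
Σy  = 262.39 + 35.10 = 297.49
Σx² = 248.6755 + 15.24² = 248.6755 + 232.2576 = 480.9331
Σxy = 1303.0951 + 15.24×35.10 = 1303.0951 + 534.9240 = 1838.0191

Step 2: Recompute the slope with b₁ = (nΣxy − ΣxΣy) / (nΣx² − (Σx)²)
Numerator   = 11×1838.0191 − 63.37×297.49 = 20218.2101 − 18851.9413 = 1366.2688
Denominator = 11×480.9331 − 63.37² = 5290.2641 − 4015.7569 = 1274.5072
b₁(new) = 1366.2688 / 1274.5072 = 1.0720

(Same formula on the original sums: (10×1303.0951 − 48.13×262.39) / (10×248.6755 − 48.13²) = 402.1203 / 170.2581 = 2.3618, matching the given fit.)

Step 3: Change in slope
Δβ₁ = 1.0720 − 2.3618 = -1.2898
Relative change = -1.2898 / 2.3618 × 100% = -54.6%
→ the slope decreases when the point is added.

A high-leverage point only changes the slope if it is off the original line; here y = 35.10 is below the original trend, so the slope decreases.
In practice: refit with and without it and report both if conclusions differ.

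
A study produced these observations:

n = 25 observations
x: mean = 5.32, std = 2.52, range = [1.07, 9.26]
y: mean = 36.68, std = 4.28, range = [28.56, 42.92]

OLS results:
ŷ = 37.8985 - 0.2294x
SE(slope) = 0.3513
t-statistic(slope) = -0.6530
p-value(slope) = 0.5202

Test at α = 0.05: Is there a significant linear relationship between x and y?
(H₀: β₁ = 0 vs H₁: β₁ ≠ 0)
p-value = 0.5202 ≥ α = 0.05, so we fail to reject H₀. The relationship is not significant.

Hypothesis test for the slope coefficient:

H₀: β₁ = 0 (no linear relationship)
H₁: β₁ ≠ 0 (linear relationship exists)

Test statistic: t = β̂₁ / SE(β̂₁) = -0.2294 / 0.3513 = -0.6530

The p-value (0.5202) is the probability, under H₀, of a t-statistic at least as extreme as |t| = 0.6530 (two-sided, df = n − 2 = 23).

Decision rule: reject H₀ if p-value < α.
p-value = 0.5202 ≥ α = 0.05 → fail to reject H₀.

At α = 0.05 the data do not provide convincing evidence of a nonzero slope.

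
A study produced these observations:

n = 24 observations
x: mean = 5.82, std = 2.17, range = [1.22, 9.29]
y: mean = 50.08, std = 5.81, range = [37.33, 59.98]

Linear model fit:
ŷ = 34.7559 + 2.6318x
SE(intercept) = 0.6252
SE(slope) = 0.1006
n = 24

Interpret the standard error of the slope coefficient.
SE(slope) = 0.1006 measures the uncertainty in the estimated slope. The coefficient is estimated precisely (SE/|β̂₁| = 3.8%).

What SE measures:
- The standard error quantifies the sampling variability of the coefficient estimate
- It is the estimated standard deviation of β̂₁ across hypothetical repeated samples of the same size
- Smaller SE → more precise estimate

Relative precision:
- SE / |β̂₁| = 0.1006 / 2.6318 = 3.8%
- Rule of thumb (under 20%: precise; 20% to under 50%: moderately precise; 50% or more: imprecise) → precise

Link to interval estimation: a confidence interval for β₁ is β̂₁ ± t* × 0.1006, so SE sets the half-width per unit of t*.

What drives SE(β̂₁): more residual scatter → larger SE.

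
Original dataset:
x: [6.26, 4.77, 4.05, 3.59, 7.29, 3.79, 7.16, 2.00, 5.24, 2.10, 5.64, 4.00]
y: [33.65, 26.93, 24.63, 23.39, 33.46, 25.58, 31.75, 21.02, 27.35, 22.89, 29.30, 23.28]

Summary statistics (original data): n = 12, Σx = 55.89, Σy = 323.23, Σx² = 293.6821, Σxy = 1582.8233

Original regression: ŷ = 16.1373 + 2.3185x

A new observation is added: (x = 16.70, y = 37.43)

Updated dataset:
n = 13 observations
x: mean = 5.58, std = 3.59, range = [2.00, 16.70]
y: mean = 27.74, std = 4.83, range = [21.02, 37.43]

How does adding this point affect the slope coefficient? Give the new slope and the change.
Adding the point moves β₁ from 2.3185 to 1.1602, i.e. it decreases by 1.1583 (-50.0%).

The new point has HIGH LEVERAGE: x = 16.70 is far from the original mean x̄ = 55.89/12 ≈ 4.66 (original range [2.00, 7.29]).

Step 1: Update the sums with the new point (n goes from 12 to 13)
Σx  = 55.89 + 16.70 = 72.59
Σy  = 323.23 + 37.43 = 360.66
Σx² = 293.6821 + 16.70² = 293.6821 + 278.8900 = 572.5721
Σxy = 1582.8233 + 16.70×37.43 = 1582.8233 + 625.0810 = 2207.9043

Step 2: Recompute the slope with b₁ = (nΣxy − ΣxΣy) / (nΣx² − (Σx)²)
Numerator   = 13×2207.9043 − 72.59×360.66 = 28702.7559 − 26180.3094 = 2522.4465
Denominator = 13×572.5721 − 72.59² = 7443.4373 − 5269.3081 = 2174.1292
b₁(new) = 2522.4465 / 2174.1292 = 1.1602

(Same formula on the original sums: (12×1582.8233 − 55.89×323.23) / (12×293.6821 − 55.89²) = 928.5549 / 400.4931 = 2.3185, matching the given fit.)

Step 3: Change in slope
Δβ₁ = 1.1602 − 2.3185 = -1.1583
Relative change = -1.1583 / 2.3185 × 100% = -50.0%
→ the slope decreases when the point is added.

Because the point sits below the extension of the original line at a high-leverage x, it tilts the fit down.
In practice: examine leverage (hᵢ) and Cook's distance rather than deleting it automatically.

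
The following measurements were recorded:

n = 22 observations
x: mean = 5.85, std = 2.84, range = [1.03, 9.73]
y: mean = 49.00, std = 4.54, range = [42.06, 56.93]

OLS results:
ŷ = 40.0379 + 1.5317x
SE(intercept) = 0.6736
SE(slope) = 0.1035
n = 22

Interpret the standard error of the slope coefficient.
The slope 1.5317 is pinned down to within about ±0.1035 (one SE) by these data — relative uncertainty 6.8%, i.e. precise.

SE(β̂₁) = s / √Sxx, where s is the residual standard deviation and Sxx = Σ(x − x̄)². It is the yardstick for how far β̂₁ = 1.5317 could plausibly be from the true slope.

Relative precision:
- SE / |β̂₁| = 0.1035 / 1.5317 = 6.8%
- Rule of thumb (under 20%: precise; 20% to under 50%: moderately precise; 50% or more: imprecise) → precise

Rough 95% range (±2 SE): 1.5317 ± 0.2070 → (1.3247, 1.7387).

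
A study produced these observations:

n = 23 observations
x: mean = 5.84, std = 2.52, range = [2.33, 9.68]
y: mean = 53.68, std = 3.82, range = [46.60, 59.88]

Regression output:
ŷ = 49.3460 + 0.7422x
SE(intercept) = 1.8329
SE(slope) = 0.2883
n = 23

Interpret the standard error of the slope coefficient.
The slope 0.7422 is pinned down to within about ±0.2883 (one SE) by these data — relative uncertainty 38.8%, i.e. moderately precise.

SE(β̂₁) = 0.2883 says: if we drew many samples of n = 23 from the same population and refit each time, the fitted slopes would scatter with a standard deviation of roughly 0.2883 around the true β₁.

Relative precision:
- SE / |β̂₁| = 0.2883 / 0.7422 = 38.8%
- Rule of thumb (under 20%: precise; 20% to under 50%: moderately precise; 50% or more: imprecise) → moderately precise

Link to interval estimation: a confidence interval for β₁ is β̂₁ ± t* × 0.2883, so SE sets the half-width per unit of t*.

What drives SE(β̂₁): more residual scatter → larger SE.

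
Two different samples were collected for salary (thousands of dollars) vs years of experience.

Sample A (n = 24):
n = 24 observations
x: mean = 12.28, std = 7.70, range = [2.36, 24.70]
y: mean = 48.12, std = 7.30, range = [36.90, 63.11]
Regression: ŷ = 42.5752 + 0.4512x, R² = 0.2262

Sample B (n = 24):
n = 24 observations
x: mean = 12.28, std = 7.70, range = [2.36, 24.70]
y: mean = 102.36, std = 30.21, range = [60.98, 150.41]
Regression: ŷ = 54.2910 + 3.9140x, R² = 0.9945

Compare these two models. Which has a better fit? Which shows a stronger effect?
Model B has the better fit (R² = 0.9945 vs 0.2262). Model B shows the stronger effect (|β₁| = 3.9140 vs 0.4512).

Model Comparison:

Goodness of fit (R²):
- Model A: R² = 0.2262 → 22.62% of variance in salary explained
- Model B: R² = 0.9945 → 99.45% of variance in salary explained
- 0.9945 > 0.2262 → Model B has the better fit

Which has the larger per-year effect? (|β₁|)
- Model A: β₁ = 0.4512 → predicted salary rises 0.4512 thousand dollars per additional year of experience
- Model B: β₁ = 3.9140 → predicted salary rises 3.9140 thousand dollars per additional year of experience
- |0.4512| < |3.9140| → Model B shows the stronger marginal effect

Notes:
- R² measures how tightly points cluster around the line; β₁ measures how steep the line is — they answer different questions.
- The two samples could reflect different populations, time periods, or measurement quality.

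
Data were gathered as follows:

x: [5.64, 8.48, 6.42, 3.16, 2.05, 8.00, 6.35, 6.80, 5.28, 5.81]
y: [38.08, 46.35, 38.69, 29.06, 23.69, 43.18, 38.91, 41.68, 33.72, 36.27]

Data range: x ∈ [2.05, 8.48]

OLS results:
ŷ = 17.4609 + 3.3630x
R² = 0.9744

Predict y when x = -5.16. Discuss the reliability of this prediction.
ŷ = 0.1078 (extrapolation — x = -5.16 lies outside [2.05, 8.48], so reliability is low).

Prediction calculation:
ŷ = 17.4609 + 3.3630 × (-5.16)
ŷ = 0.1078

Reliability:
- Data range: x ∈ [2.05, 8.48]
- Prediction point: x = -5.16 is 7.21 units below the observed range → this is EXTRAPOLATION, not interpolation

Why that matters here:
- R² describes fit only over the sampled x values; it says nothing about behaviour beyond them
- The standard error of prediction grows with (x − x̄)², and x = -5.16 is far from x̄ = 5.80

Report the number if required, but flag clearly that it is an extrapolation.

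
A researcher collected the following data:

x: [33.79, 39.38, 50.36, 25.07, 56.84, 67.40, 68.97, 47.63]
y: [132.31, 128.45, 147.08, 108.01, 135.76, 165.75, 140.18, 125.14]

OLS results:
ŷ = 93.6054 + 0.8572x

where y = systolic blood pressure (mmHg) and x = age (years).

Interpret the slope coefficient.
For each additional year of age, predicted blood pressure increases by approximately 0.8572 mmHg.

The slope β₁ = 0.8572 gives the rate at which the fitted blood pressure changes with age.

Interpretation:
- Age up by 1 year → predicted blood pressure increases by 0.8572 mmHg
- The effect is assumed constant over the observed range of x (linearity)

The intercept β₀ = 93.6054 is the predicted blood pressure when age = 0; since the smallest observed x is 25.07, this is an extrapolation and mainly anchors the line.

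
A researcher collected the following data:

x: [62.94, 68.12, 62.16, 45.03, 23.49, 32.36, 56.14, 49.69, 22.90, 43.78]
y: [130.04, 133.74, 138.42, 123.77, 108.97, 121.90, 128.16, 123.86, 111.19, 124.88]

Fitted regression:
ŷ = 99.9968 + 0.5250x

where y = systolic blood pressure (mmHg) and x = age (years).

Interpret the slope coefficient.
An increase of one year in age is associated with a 0.5250 mmHg increase in predicted blood pressure.

The slope coefficient β₁ = 0.5250 represents the marginal effect of age on blood pressure.

Interpretation:
- Age up by 1 year → predicted blood pressure increases by 0.5250 mmHg
- This is a linear approximation: the same per-unit change is assumed across the whole observed x range
- The slope describes association in these data, not necessarily a causal effect

(β₀ = 99.9968 is the fitted value at x = 0 and is not part of the slope interpretation.)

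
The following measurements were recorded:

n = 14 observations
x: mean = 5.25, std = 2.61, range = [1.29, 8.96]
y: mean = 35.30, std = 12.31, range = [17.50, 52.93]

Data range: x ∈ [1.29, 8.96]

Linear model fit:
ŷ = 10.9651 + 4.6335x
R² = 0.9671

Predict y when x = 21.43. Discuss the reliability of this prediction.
ŷ = 110.2610, but this is extrapolation (above the data range [1.29, 8.96]) and may be unreliable.

Prediction calculation:
ŷ = 10.9651 + 4.6335 × 21.43
ŷ = 110.2610

Reliability:
- Data range: x ∈ [1.29, 8.96]
- Prediction point: x = 21.43 is 12.47 units above the observed range → this is EXTRAPOLATION, not interpolation

Why that matters here:
- R² describes fit only over the sampled x values; it says nothing about behaviour beyond them
- There are no observations near this x to validate the fitted line there

Report the number if required, but flag clearly that it is an extrapolation.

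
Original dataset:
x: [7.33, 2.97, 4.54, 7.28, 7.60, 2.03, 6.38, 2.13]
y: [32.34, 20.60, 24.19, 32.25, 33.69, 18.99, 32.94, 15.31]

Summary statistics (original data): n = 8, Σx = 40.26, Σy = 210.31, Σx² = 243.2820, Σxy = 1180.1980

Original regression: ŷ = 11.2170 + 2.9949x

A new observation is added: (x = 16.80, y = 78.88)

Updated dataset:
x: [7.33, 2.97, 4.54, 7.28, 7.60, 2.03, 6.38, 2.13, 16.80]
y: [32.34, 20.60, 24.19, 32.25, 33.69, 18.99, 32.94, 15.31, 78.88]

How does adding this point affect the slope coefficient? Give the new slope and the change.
New slope β₁ = 4.1030 versus 2.9949 before: a change of +1.1081 (+37.0%).

The new point has HIGH LEVERAGE: x = 16.80 is far from the original mean x̄ = 40.26/8 ≈ 5.03 (original range [2.03, 7.60]).

Step 1: Update the sums with the new point (n goes from 8 to 9)
Σx  = 40.26 + 16.80 = 57.06
Σy  = 210.31 + 78.88 = 289.19
Σx² = 243.2820 + 16.80² = 243.2820 + 282.2400 = 525.5220
Σxy = 1180.1980 + 16.80×78.88 = 1180.1980 + 1325.1840 = 2505.3820

Step 2: Recompute the slope with b₁ = (nΣxy − ΣxΣy) / (nΣx² − (Σx)²)
Numerator   = 9×2505.3820 − 57.06×289.19 = 22548.4380 − 16501.1814 = 6047.2566
Denominator = 9×525.5220 − 57.06² = 4729.6980 − 3255.8436 = 1473.8544
b₁(new) = 6047.2566 / 1473.8544 = 4.1030

(Same formula on the original sums: (8×1180.1980 − 40.26×210.31) / (8×243.2820 − 40.26²) = 974.5034 / 325.3884 = 2.9949, matching the given fit.)

Step 3: Change in slope
Δβ₁ = 4.1030 − 2.9949 = +1.1081
Relative change = +1.1081 / 2.9949 × 100% = +37.0%
→ the slope increases when the point is added.

Because the point sits above the extension of the original line at a high-leverage x, it tilts the fit up.
In practice: investigate whether it comes from the same population as the rest of the sample; refit with and without it and report both if conclusions differ.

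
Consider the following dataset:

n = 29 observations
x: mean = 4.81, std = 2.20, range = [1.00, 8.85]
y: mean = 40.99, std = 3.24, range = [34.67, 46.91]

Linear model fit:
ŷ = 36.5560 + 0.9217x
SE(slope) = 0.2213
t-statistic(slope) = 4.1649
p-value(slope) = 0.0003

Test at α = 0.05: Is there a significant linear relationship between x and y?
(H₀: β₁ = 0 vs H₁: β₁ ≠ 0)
Since p-value = 0.0003 < α = 0.05, reject H₀ — the slope is significantly different from 0.

Hypothesis test for the slope coefficient:

H₀: β₁ = 0 (no linear relationship)
H₁: β₁ ≠ 0 (linear relationship exists)

Test statistic: t = β̂₁ / SE(β̂₁) = 0.9217 / 0.2213 = 4.1649

The p-value (0.0003) is the probability, under H₀, of a t-statistic at least as extreme as |t| = 4.1649 (two-sided, df = n − 2 = 27).

Decision rule: reject H₀ if p-value < α.
p-value = 0.0003 < α = 0.05 → reject H₀.

At α = 0.05 the data do provide convincing evidence of a nonzero slope.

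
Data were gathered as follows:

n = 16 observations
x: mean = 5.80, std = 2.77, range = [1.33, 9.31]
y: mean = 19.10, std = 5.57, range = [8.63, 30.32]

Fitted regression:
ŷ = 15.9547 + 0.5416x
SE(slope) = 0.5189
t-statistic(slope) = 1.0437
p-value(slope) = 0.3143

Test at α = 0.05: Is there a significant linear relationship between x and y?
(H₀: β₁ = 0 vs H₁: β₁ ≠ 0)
p-value = 0.3143 ≥ α = 0.05, so we fail to reject H₀. The relationship is not significant.

Hypothesis test for the slope coefficient:

H₀: β₁ = 0 (no linear relationship)
H₁: β₁ ≠ 0 (linear relationship exists)

Test statistic: t = β̂₁ / SE(β̂₁) = 0.5416 / 0.5189 = 1.0437

With df = 14, the two-sided p-value for |t| = 1.0437 is 0.3143.

Decision rule: reject H₀ if p-value < α.
p-value = 0.3143 ≥ α = 0.05 → fail to reject H₀.

Conclusion: the linear association between x and y is not significant at the 5% level.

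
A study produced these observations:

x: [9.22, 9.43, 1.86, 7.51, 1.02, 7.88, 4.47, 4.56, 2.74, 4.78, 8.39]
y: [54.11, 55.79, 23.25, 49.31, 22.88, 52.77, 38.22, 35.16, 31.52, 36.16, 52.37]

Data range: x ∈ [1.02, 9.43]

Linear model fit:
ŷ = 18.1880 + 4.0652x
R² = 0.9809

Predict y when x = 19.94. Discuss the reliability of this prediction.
The equation gives ŷ = 99.2481; however x = 19.94 is 10.51 units above the observed range, so this extrapolated value should not be trusted.

Prediction calculation:
ŷ = 18.1880 + 4.0652 × 19.94
ŷ = 99.2481

Reliability:
- Data range: x ∈ [1.02, 9.43]
- Prediction point: x = 19.94 is 10.51 units above the observed range → this is EXTRAPOLATION, not interpolation

Why that matters here:
- There are no observations near this x to validate the fitted line there
- R² describes fit only over the sampled x values; it says nothing about behaviour beyond them

Report the number if required, but flag clearly that it is an extrapolation.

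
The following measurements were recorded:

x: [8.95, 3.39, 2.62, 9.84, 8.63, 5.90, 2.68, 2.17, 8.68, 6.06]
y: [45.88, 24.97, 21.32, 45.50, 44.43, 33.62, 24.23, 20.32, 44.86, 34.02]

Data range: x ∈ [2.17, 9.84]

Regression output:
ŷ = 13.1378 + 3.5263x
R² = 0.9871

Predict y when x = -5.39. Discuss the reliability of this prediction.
ŷ = -5.8690 (extrapolation — x = -5.39 lies outside [2.17, 9.84], so reliability is low).

Prediction calculation:
ŷ = 13.1378 + 3.5263 × (-5.39)
ŷ = -5.8690

Reliability:
- Data range: x ∈ [2.17, 9.84]
- Prediction point: x = -5.39 is 7.56 units below the observed range → this is EXTRAPOLATION, not interpolation

Why that matters here:
- Real relationships often flatten, saturate, or turn nonlinear at extremes
- There are no observations near this x to validate the fitted line there
- The standard error of prediction grows with (x − x̄)², and x = -5.39 is far from x̄ = 5.89

A defensible statement: 'if the linear trend continued to x = -5.39, y would be about -5.8690' — the premise is untested.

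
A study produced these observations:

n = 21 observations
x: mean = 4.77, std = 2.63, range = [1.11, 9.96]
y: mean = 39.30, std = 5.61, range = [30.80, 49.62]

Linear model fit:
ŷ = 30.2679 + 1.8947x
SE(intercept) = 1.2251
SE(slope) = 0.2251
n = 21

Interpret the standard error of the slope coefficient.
SE(slope) = 0.2251 measures the uncertainty in the estimated slope. The coefficient is estimated precisely (SE/|β̂₁| = 11.9%).

What SE measures:
- The standard error quantifies the sampling variability of the coefficient estimate
- It is the estimated standard deviation of β̂₁ across hypothetical repeated samples of the same size
- Smaller SE → more precise estimate

Relative precision:
- SE / |β̂₁| = 0.2251 / 1.8947 = 11.9%
- Rule of thumb (under 20%: precise; 20% to under 50%: moderately precise; 50% or more: imprecise) → precise

Rough 95% range (±2 SE): 1.8947 ± 0.4502 → (1.4445, 2.3449).

What drives SE(β̂₁): more residual scatter → larger SE.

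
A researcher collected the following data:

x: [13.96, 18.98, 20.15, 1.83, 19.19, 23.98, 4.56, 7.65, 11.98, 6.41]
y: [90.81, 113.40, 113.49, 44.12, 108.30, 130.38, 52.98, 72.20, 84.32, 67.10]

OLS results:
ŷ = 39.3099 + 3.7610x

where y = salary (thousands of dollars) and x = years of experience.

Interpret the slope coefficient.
An increase of one year in experience is associated with a 3.7610 thousand dollars increase in predicted salary.

β₁ = 3.7610 is the change in predicted salary (thousand dollars) per additional year of experience.

Interpretation:
- Experience up by 1 year → predicted salary increases by 3.7610 thousand dollars
- The effect is assumed constant over the observed range of x (linearity)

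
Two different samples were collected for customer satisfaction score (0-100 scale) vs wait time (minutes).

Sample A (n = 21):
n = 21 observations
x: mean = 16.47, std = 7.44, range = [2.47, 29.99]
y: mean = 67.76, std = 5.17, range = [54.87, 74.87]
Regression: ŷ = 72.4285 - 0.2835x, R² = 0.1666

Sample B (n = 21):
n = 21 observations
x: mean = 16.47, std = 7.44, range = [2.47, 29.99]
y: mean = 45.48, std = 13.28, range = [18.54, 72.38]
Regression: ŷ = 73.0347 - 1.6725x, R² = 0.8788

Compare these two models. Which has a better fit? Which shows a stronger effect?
Model B has the better fit (R² = 0.8788 vs 0.1666). Model B shows the stronger effect (|β₁| = 1.6725 vs 0.2835).

Model Comparison:

Which explains more variance? (R²)
- Model A: R² = 0.1666 → 16.66% of variance in satisfaction score explained
- Model B: R² = 0.8788 → 87.88% of variance in satisfaction score explained
- 0.8788 > 0.1666 → Model B has the better fit

Strength of effect — compare |β₁|:
- Model A: β₁ = -0.2835 → predicted satisfaction score falls 0.2835 points per additional minute of wait time
- Model B: β₁ = -1.6725 → predicted satisfaction score falls 1.6725 points per additional minute of wait time
- |-0.2835| < |-1.6725| → Model B shows the stronger marginal effect

Note: A better fit (higher R²) doesn't necessarily mean a more important relationship.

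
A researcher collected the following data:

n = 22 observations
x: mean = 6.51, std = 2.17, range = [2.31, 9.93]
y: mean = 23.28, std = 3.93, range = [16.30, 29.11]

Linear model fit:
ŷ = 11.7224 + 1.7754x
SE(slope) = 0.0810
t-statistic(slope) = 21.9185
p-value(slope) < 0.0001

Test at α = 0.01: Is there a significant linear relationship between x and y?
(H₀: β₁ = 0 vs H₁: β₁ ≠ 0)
Reject H₀: p-value < 0.0001 < α = 0.01. The linear relationship is significant at the 1% level.

Hypothesis test for the slope coefficient:

H₀: β₁ = 0 (no linear relationship)
H₁: β₁ ≠ 0 (linear relationship exists)

Test statistic: t = β̂₁ / SE(β̂₁) = 1.7754 / 0.0810 = 21.9185

p < 0.0001: how often a slope estimate this far from 0 (in SE units) would arise by chance if β₁ were truly 0.

Decision rule: reject H₀ if p-value < α.
p-value < 0.0001 < α = 0.01 → reject H₀.

Conclusion: the linear association between x and y is significant at the 1% level.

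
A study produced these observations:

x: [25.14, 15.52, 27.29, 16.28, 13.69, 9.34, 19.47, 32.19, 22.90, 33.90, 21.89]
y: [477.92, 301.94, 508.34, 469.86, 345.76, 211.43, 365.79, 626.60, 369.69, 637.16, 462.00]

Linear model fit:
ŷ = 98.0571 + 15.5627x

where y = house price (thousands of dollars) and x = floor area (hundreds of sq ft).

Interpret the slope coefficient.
For each additional hundred sq ft of floor area, predicted house price increases by approximately 15.5627 thousand dollars.

The slope β₁ = 15.5627 gives the rate at which the fitted house price changes with floor area.

Interpretation:
- Floor area up by 1 hundred sq ft → predicted house price increases by 15.5627 thousand dollars
- This is a linear approximation: the same per-unit change is assumed across the whole observed x range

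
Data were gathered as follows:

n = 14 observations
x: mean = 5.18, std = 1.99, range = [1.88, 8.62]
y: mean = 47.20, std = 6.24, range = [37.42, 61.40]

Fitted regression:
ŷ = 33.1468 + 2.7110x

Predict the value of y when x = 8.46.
ŷ = 56.0819

x = 8.46 lies inside the observed range [1.88, 8.62], so the fitted equation applies directly:

ŷ = 33.1468 + 2.7110 × 8.46
ŷ = 33.1468 + 22.9351
ŷ = 56.0819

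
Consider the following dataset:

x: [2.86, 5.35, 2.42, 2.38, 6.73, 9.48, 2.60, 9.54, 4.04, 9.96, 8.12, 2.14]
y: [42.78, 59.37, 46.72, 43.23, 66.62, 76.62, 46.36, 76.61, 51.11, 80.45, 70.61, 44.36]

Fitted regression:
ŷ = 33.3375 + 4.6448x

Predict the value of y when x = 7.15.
ŷ = 66.5478

To predict y for x = 7.15, substitute into the regression equation:

ŷ = 33.3375 + 4.6448 × 7.15
ŷ = 33.3375 + 33.2103
ŷ = 66.5478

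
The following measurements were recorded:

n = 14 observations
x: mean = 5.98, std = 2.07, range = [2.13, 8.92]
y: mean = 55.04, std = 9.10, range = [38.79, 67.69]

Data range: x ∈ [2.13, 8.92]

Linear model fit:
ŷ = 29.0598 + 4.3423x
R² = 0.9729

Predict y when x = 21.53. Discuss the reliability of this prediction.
ŷ = 122.5495 (extrapolation — x = 21.53 lies outside [2.13, 8.92], so reliability is low).

Prediction calculation:
ŷ = 29.0598 + 4.3423 × 21.53
ŷ = 122.5495

Reliability:
- Data range: x ∈ [2.13, 8.92]
- Prediction point: x = 21.53 is 12.61 units above the observed range → this is EXTRAPOLATION, not interpolation

Why that matters here:
- Real relationships often flatten, saturate, or turn nonlinear at extremes
- The linear relationship may not hold outside the observed range

A defensible statement: 'if the linear trend continued to x = 21.53, y would be about 122.5495' — the premise is untested.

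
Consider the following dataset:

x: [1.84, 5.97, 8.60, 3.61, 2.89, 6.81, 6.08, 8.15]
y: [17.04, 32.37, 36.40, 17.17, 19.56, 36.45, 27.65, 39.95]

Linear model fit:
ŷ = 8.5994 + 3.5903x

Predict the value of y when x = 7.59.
ŷ = 35.8498

To predict y for x = 7.59, substitute into the regression equation:

ŷ = 8.5994 + 3.5903 × 7.59
ŷ = 8.5994 + 27.2504
ŷ = 35.8498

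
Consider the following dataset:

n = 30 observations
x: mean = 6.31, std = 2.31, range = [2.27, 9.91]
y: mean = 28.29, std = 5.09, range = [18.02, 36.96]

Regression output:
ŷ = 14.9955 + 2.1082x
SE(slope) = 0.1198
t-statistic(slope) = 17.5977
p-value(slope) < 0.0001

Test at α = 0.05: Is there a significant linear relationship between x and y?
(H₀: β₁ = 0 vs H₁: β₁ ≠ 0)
p-value < 0.0001 < α = 0.05, so we reject H₀. The relationship is significant.

Hypothesis test for the slope coefficient:

H₀: β₁ = 0 (no linear relationship)
H₁: β₁ ≠ 0 (linear relationship exists)

Test statistic: t = β̂₁ / SE(β̂₁) = 2.1082 / 0.1198 = 17.5977

With df = 28, the two-sided p-value for |t| = 17.5977 is <0.0001.

Decision rule: reject H₀ if p-value < α.
p-value < 0.0001 < α = 0.05 → reject H₀.

Conclusion: the linear association between x and y is significant at the 5% level.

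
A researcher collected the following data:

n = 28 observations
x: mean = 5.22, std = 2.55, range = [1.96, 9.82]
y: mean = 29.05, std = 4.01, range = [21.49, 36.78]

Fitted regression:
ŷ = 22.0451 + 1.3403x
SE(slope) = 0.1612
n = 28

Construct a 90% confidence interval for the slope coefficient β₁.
The 90% CI for β₁ is (1.0654, 1.6152)

Confidence interval for the slope:

The 90% CI for β₁ is: β̂₁ ± t*(α/2, n-2) × SE(β̂₁)

Step 1: Find critical t-value
- Confidence level = 0.9
- Degrees of freedom = n - 2 = 28 - 2 = 26
- t*(α/2, 26) = 1.7056

Step 2: Calculate margin of error
Margin = 1.7056 × 0.1612 = 0.2749

Step 3: Construct interval
CI = 1.3403 ± 0.2749
CI = (1.0654, 1.6152)

Interpretation: We are 90% confident that the true slope β₁ lies between 1.0654 and 1.6152.
The interval does not include 0, suggesting a significant linear relationship.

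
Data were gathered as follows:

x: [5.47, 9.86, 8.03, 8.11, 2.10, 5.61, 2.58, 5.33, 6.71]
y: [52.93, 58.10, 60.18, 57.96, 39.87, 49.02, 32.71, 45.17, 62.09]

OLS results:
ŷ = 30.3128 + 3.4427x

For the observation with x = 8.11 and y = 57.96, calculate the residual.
Residual = -0.2731

The residual is the difference between the actual value and the predicted value:

Residual = y - ŷ

Step 1: Calculate predicted value
ŷ = 30.3128 + 3.4427 × 8.11
ŷ = 58.2331

Step 2: Calculate residual
Residual = 57.96 - 58.2331
Residual = -0.2731

Sign check: y < ŷ, so the point is below the line and the fit overestimates here.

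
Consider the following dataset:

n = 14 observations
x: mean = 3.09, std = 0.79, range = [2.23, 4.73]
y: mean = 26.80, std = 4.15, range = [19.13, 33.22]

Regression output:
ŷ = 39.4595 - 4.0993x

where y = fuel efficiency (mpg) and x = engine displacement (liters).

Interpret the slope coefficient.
For each additional liter of engine displacement, predicted fuel efficiency decreases by approximately 4.0993 mpg.

The slope β₁ = -4.0993 gives the rate at which the fitted fuel efficiency changes with engine displacement.

Interpretation:
- Engine displacement up by 1 liter → predicted fuel efficiency decreases by 4.0993 mpg
- The effect is assumed constant over the observed range of x (linearity)
- The slope describes association in these data, not necessarily a causal effect

(β₀ = 39.4595 is the fitted value at x = 0 and is not part of the slope interpretation.)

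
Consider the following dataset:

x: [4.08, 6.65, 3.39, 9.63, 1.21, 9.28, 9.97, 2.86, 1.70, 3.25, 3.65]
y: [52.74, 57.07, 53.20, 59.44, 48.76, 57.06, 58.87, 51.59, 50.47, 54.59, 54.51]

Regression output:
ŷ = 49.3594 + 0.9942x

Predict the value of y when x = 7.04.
ŷ = 56.3586

x = 7.04 lies inside the observed range [1.21, 9.97], so the fitted equation applies directly:

ŷ = 49.3594 + 0.9942 × 7.04
ŷ = 49.3594 + 6.9992
ŷ = 56.3586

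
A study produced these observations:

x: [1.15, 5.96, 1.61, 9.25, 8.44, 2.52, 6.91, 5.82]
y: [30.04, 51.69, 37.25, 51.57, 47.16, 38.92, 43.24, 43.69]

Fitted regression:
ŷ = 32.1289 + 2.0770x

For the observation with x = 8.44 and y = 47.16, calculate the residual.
Residual = -2.4988

The residual is the difference between the actual value and the predicted value:

Residual = y - ŷ

Step 1: Calculate predicted value
ŷ = 32.1289 + 2.0770 × 8.44
ŷ = 49.6588

Step 2: Calculate residual
Residual = 47.16 - 49.6588
Residual = -2.4988

The residual is negative, so the observed y = 47.16 sits below the regression line (the line overestimates it by 2.4988).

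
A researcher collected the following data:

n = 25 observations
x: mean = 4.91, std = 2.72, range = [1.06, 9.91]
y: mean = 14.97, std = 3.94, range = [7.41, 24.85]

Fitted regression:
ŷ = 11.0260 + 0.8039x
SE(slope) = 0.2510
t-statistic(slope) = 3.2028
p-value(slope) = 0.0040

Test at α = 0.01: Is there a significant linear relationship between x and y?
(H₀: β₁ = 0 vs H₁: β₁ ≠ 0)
Since p-value = 0.0040 < α = 0.01, reject H₀ — the slope is significantly different from 0.

Hypothesis test for the slope coefficient:

H₀: β₁ = 0 (no linear relationship)
H₁: β₁ ≠ 0 (linear relationship exists)

Test statistic: t = β̂₁ / SE(β̂₁) = 0.8039 / 0.2510 = 3.2028

p = 0.0040: how often a slope estimate this far from 0 (in SE units) would arise by chance if β₁ were truly 0.

Decision rule: reject H₀ if p-value < α.
p-value = 0.0040 < α = 0.01 → reject H₀.

Conclusion: the linear association between x and y is significant at the 1% level.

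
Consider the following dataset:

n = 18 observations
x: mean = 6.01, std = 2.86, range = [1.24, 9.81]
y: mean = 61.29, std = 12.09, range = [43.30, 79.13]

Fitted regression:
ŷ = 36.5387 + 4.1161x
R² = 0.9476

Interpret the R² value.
About 94.76% of the variability in y is accounted for by the regression on x (R² = 0.9476) — a strong linear fit.

The coefficient of determination R² is the fraction of the total variation in y that the fitted line accounts for.

Here R² = 0.9476:
- Explained: 94.76% of the variation in y
- Unexplained (residual): 100% − 94.76% = 5.24%
- Rule of thumb (below 0.3 weak; 0.3 to below 0.7 moderate; 0.7 and above strong) → strong

Calculation: R² = 1 − (SS_res / SS_tot), where SS_res is the sum of squared residuals and SS_tot the total sum of squares.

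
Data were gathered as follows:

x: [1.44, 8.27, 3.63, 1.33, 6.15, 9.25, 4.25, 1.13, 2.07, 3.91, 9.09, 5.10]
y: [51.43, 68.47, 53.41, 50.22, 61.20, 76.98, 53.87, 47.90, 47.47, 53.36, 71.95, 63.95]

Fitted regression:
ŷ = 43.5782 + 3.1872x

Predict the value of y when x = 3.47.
ŷ = 54.6378

To predict y for x = 3.47, substitute into the regression equation:

ŷ = 43.5782 + 3.1872 × 3.47
ŷ = 43.5782 + 11.0596
ŷ = 54.6378

This is the fitted mean response at that x — an individual observation would come with a wider prediction interval.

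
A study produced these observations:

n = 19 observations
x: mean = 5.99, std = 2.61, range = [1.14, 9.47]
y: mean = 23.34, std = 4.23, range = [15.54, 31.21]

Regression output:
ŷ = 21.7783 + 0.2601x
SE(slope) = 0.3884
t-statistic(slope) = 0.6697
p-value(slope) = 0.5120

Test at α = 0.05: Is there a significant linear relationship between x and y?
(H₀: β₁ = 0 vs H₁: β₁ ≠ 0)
p-value = 0.5120 ≥ α = 0.05, so we fail to reject H₀. The relationship is not significant.

Hypothesis test for the slope coefficient:

H₀: β₁ = 0 (no linear relationship)
H₁: β₁ ≠ 0 (linear relationship exists)

Test statistic: t = β̂₁ / SE(β̂₁) = 0.2601 / 0.3884 = 0.6697

The p-value (0.5120) is the probability, under H₀, of a t-statistic at least as extreme as |t| = 0.6697 (two-sided, df = n − 2 = 17).

Decision rule: reject H₀ if p-value < α.
p-value = 0.5120 ≥ α = 0.05 → fail to reject H₀.

At α = 0.05 the data do not provide convincing evidence of a nonzero slope.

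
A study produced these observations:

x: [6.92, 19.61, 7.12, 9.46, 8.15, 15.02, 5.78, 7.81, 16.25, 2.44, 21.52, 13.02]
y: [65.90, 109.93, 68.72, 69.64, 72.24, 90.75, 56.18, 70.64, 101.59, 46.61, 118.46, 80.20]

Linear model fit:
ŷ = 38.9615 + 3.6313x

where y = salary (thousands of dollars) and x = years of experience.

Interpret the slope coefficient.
For each additional year of experience, predicted salary increases by approximately 3.6313 thousand dollars.

The slope β₁ = 3.6313 gives the rate at which the fitted salary changes with experience.

Interpretation:
- Experience up by 1 year → predicted salary increases by 3.6313 thousand dollars
- The effect is assumed constant over the observed range of x (linearity)
- The sign (+) gives the direction; the magnitude 3.6313 gives the size of the effect per year

The intercept β₀ = 38.9615 is the predicted salary when experience = 0; since the smallest observed x is 2.44, this is an extrapolation and mainly anchors the line.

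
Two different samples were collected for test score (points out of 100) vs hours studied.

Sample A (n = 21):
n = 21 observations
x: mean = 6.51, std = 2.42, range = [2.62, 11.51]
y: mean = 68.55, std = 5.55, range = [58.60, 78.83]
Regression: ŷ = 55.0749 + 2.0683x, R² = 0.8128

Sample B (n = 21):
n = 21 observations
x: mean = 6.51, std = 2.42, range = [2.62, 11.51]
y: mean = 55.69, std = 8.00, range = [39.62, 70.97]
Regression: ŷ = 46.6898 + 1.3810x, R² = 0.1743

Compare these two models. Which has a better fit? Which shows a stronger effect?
Model A has the better fit (R² = 0.8128 vs 0.1743). Model A shows the stronger effect (|β₁| = 2.0683 vs 1.3810).

Model Comparison:

Goodness of fit (R²):
- Model A: R² = 0.8128 → 81.28% of variance in test score explained
- Model B: R² = 0.1743 → 17.43% of variance in test score explained
- 0.8128 > 0.1743 → Model A has the better fit

Effect size (slope magnitude):
- Model A: β₁ = 2.0683 → predicted test score rises 2.0683 points per additional hour of study time
- Model B: β₁ = 1.3810 → predicted test score rises 1.3810 points per additional hour of study time
- |2.0683| > |1.3810| → Model A shows the stronger marginal effect

Notes:
- A better fit (higher R²) doesn't necessarily mean a more important relationship.
- A steeper slope doesn't make a better model if the scatter around the line is large.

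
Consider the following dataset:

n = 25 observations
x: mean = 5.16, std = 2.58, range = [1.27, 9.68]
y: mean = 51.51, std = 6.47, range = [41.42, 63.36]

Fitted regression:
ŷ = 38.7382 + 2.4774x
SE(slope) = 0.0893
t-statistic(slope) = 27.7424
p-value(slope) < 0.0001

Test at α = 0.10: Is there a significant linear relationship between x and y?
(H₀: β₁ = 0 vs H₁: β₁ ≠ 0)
p-value < 0.0001 < α = 0.10, so we reject H₀. The relationship is significant.

Hypothesis test for the slope coefficient:

H₀: β₁ = 0 (no linear relationship)
H₁: β₁ ≠ 0 (linear relationship exists)

Test statistic: t = β̂₁ / SE(β̂₁) = 2.4774 / 0.0893 = 27.7424

With df = 23, the two-sided p-value for |t| = 27.7424 is <0.0001.

Decision rule: reject H₀ if p-value < α.
p-value < 0.0001 < α = 0.10 → reject H₀.

Conclusion: the linear association between x and y is significant at the 10% level.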